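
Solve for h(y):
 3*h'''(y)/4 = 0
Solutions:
 h(y) = C1 + C2*y + C3*y^2


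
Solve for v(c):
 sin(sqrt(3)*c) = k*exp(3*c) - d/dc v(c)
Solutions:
 v(c) = C1 + k*exp(3*c)/3 + sqrt(3)*cos(sqrt(3)*c)/3


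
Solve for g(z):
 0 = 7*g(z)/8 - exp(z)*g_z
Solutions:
 g(z) = C1*exp(-7*exp(-z)/8)


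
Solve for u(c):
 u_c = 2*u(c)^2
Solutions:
 u(c) = -1/(C1 + 2*c)


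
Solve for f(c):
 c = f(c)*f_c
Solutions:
 f(c) = -sqrt(C1 + c^2)
 f(c) = sqrt(C1 + c^2)


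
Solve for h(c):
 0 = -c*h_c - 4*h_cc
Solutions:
 h(c) = C1 + C2*erf(sqrt(2)*c/4)


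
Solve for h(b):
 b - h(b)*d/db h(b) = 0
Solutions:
 h(b) = -sqrt(C1 + b^2)
 h(b) = sqrt(C1 + b^2)


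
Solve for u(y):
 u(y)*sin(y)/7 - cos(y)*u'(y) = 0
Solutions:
 u(y) = C1/cos(y)^(1/7)


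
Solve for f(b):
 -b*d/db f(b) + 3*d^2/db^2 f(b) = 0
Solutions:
 f(b) = C1 + C2*erfi(sqrt(6)*b/6)


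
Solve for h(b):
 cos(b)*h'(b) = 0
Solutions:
 h(b) = C1


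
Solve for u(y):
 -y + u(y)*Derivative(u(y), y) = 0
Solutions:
 u(y) = -sqrt(C1 + y^2)
 u(y) = sqrt(C1 + y^2)


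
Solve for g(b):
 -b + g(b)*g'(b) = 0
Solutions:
 g(b) = -sqrt(C1 + b^2)
 g(b) = sqrt(C1 + b^2)


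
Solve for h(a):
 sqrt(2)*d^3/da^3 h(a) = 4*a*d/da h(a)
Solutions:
 h(a) = C1 + Integral(C2*airyai(sqrt(2)*a) + C3*airybi(sqrt(2)*a), a)


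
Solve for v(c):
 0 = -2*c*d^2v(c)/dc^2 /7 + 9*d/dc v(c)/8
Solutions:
 v(c) = C1 + C2*c^(79/16)


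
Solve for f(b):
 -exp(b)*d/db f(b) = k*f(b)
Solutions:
 f(b) = C1*exp(k*exp(-b))


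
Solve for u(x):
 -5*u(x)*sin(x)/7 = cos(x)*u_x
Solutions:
 u(x) = C1*cos(x)^(5/7)


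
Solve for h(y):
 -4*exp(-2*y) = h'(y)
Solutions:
 h(y) = C1 + 2*exp(-2*y)


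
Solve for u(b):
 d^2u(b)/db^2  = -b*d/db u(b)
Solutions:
 u(b) = C1 + C2*erf(sqrt(2)*b/2)


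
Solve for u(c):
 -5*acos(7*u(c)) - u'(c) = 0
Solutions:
 Integral(1/acos(7*_y), (_y, u(c))) = C1 - 5*c


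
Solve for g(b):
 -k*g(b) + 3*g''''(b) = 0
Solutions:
 g(b) = C1*exp(-3^(3/4)*b*k^(1/4)/3) + C2*exp(3^(3/4)*b*k^(1/4)/3) + C3*exp(-3^(3/4)*I*b*k^(1/4)/3) + C4*exp(3^(3/4)*I*b*k^(1/4)/3)


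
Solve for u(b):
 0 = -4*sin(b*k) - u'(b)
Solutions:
 u(b) = C1 + 4*cos(b*k)/k


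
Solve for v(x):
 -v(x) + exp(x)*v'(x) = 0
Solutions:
 v(x) = C1*exp(-exp(-x))


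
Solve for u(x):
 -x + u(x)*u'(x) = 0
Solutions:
 u(x) = -sqrt(C1 + x^2)
 u(x) = sqrt(C1 + x^2)


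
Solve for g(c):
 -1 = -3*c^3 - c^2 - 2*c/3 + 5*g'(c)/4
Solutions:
 g(c) = C1 + 3*c^4/5 + 4*c^3/15 + 4*c^2/15 - 4*c/5


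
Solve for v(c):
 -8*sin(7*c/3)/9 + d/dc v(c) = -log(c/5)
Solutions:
 v(c) = C1 - c*log(c) + c + c*log(5) - 8*cos(7*c/3)/21


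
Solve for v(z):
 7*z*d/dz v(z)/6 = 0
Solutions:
 v(z) = C1


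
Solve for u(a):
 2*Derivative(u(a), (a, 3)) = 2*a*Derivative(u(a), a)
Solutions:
 u(a) = C1 + Integral(C2*airyai(a) + C3*airybi(a), a)


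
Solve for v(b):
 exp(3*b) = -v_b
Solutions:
 v(b) = C1 - exp(3*b)/3


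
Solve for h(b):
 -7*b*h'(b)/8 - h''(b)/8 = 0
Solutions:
 h(b) = C1 + C2*erf(sqrt(14)*b/2)


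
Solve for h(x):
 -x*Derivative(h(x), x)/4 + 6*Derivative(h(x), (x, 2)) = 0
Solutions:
 h(x) = C1 + C2*erfi(sqrt(3)*x/12)


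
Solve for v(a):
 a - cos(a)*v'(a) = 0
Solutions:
 v(a) = C1 + Integral(a/cos(a), a)


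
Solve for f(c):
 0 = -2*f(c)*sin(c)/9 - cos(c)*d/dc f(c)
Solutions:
 f(c) = C1*cos(c)^(2/9)


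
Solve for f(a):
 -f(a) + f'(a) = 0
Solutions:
 f(a) = C1*exp(a)


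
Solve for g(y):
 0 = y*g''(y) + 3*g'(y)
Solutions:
 g(y) = C1 + C2/y^2


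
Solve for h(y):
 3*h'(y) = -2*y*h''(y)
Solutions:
 h(y) = C1 + C2/sqrt(y)


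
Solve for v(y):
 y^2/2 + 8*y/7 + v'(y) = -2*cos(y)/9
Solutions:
 v(y) = C1 - y^3/6 - 4*y^2/7 - 2*sin(y)/9


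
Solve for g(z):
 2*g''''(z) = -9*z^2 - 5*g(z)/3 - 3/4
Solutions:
 g(z) = -27*z^2/5 + (C1*sin(10^(1/4)*3^(3/4)*z/6) + C2*cos(10^(1/4)*3^(3/4)*z/6))*exp(-10^(1/4)*3^(3/4)*z/6) + (C3*sin(10^(1/4)*3^(3/4)*z/6) + C4*cos(10^(1/4)*3^(3/4)*z/6))*exp(10^(1/4)*3^(3/4)*z/6) - 9/20


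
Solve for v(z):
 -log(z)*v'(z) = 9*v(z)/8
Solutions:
 v(z) = C1*exp(-9*li(z)/8)


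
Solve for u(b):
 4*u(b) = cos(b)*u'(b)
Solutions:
 u(b) = C1*(sin(b)^2 + 2*sin(b) + 1)/(sin(b)^2 - 2*sin(b) + 1)


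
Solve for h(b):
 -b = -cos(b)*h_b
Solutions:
 h(b) = C1 + Integral(b/cos(b), b)


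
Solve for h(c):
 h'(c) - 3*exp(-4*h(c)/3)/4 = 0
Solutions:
 h(c) = 3*log(-I*(C1 + c)^(1/4))
 h(c) = 3*log(I*(C1 + c)^(1/4))
 h(c) = 3*log(-(C1 + c)^(1/4))
 h(c) = 3*log(C1 + c)/4


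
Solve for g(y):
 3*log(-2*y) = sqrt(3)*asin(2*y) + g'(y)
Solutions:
 g(y) = C1 + 3*y*log(-y) - 3*y + 3*y*log(2) - sqrt(3)*(y*asin(2*y) + sqrt(1 - 4*y^2)/2)


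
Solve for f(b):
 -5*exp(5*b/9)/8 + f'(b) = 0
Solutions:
 f(b) = C1 + 9*exp(5*b/9)/8


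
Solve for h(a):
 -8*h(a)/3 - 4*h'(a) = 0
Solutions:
 h(a) = C1*exp(-2*a/3)


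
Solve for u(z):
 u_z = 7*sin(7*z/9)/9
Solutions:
 u(z) = C1 - cos(7*z/9)


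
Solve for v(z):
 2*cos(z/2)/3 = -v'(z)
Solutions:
 v(z) = C1 - 4*sin(z/2)/3


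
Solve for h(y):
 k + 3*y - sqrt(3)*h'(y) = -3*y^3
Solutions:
 h(y) = C1 + sqrt(3)*k*y/3 + sqrt(3)*y^4/4 + sqrt(3)*y^2/2


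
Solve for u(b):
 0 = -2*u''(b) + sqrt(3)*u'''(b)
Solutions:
 u(b) = C1 + C2*b + C3*exp(2*sqrt(3)*b/3)


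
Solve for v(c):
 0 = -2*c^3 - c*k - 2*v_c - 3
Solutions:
 v(c) = C1 - c^4/4 - c^2*k/4 - 3*c/2


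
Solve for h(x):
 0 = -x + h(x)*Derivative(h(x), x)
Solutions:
 h(x) = -sqrt(C1 + x^2)
 h(x) = sqrt(C1 + x^2)


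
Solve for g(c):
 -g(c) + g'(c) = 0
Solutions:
 g(c) = C1*exp(c)


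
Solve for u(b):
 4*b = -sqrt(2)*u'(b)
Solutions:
 u(b) = C1 - sqrt(2)*b^2


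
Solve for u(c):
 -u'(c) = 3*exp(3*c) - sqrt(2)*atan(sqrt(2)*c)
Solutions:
 u(c) = C1 + sqrt(2)*(c*atan(sqrt(2)*c) - sqrt(2)*log(2*c^2 + 1)/4) - exp(3*c)


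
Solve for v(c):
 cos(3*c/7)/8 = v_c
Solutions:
 v(c) = C1 + 7*sin(3*c/7)/24


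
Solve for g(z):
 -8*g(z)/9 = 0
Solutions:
 g(z) = 0


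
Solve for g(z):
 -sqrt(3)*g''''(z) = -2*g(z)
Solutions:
 g(z) = C1*exp(-2^(1/4)*3^(7/8)*z/3) + C2*exp(2^(1/4)*3^(7/8)*z/3) + C3*sin(2^(1/4)*3^(7/8)*z/3) + C4*cos(2^(1/4)*3^(7/8)*z/3)


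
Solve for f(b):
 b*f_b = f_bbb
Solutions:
 f(b) = C1 + Integral(C2*airyai(b) + C3*airybi(b), b)


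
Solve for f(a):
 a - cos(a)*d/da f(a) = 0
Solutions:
 f(a) = C1 + Integral(a/cos(a), a)


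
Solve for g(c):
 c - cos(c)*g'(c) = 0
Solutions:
 g(c) = C1 + Integral(c/cos(c), c)


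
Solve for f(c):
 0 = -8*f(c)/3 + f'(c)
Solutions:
 f(c) = C1*exp(8*c/3)


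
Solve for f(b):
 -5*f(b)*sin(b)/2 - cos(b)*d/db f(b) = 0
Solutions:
 f(b) = C1*cos(b)^(5/2)


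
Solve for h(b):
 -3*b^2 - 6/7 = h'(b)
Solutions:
 h(b) = C1 - b^3 - 6*b/7


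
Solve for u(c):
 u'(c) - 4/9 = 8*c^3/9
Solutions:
 u(c) = C1 + 2*c^4/9 + 4*c/9


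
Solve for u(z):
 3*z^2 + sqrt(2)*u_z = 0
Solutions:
 u(z) = C1 - sqrt(2)*z^3/2


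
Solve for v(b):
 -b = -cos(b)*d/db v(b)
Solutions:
 v(b) = C1 + Integral(b/cos(b), b)


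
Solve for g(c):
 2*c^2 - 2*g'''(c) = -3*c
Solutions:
 g(c) = C1 + C2*c + C3*c^2 + c^5/60 + c^4/16


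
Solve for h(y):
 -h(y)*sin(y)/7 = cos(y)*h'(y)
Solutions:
 h(y) = C1*cos(y)^(1/7)


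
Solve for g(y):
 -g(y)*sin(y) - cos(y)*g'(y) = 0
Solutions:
 g(y) = C1*cos(y)


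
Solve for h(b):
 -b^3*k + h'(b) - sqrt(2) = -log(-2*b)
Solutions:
 h(b) = C1 + b^4*k/4 - b*log(-b) + b*(-log(2) + 1 + sqrt(2))


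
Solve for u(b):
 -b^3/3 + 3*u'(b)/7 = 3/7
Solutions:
 u(b) = C1 + 7*b^4/36 + b


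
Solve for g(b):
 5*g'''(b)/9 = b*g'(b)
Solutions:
 g(b) = C1 + Integral(C2*airyai(15^(2/3)*b/5) + C3*airybi(15^(2/3)*b/5), b)


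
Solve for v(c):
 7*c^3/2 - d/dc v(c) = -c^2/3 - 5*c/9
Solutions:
 v(c) = C1 + 7*c^4/8 + c^3/9 + 5*c^2/18


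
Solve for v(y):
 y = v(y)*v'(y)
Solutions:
 v(y) = -sqrt(C1 + y^2)
 v(y) = sqrt(C1 + y^2)


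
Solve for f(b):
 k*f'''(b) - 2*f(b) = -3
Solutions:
 f(b) = C1*exp(2^(1/3)*b*(1/k)^(1/3)) + C2*exp(2^(1/3)*b*(-1 + sqrt(3)*I)*(1/k)^(1/3)/2) + C3*exp(-2^(1/3)*b*(1 + sqrt(3)*I)*(1/k)^(1/3)/2) + 3/2


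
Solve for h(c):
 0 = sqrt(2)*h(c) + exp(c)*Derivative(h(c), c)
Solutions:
 h(c) = C1*exp(sqrt(2)*exp(-c))


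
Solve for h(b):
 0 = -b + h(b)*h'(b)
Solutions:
 h(b) = -sqrt(C1 + b^2)
 h(b) = sqrt(C1 + b^2)


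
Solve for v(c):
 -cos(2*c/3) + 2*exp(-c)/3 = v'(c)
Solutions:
 v(c) = C1 - 3*sin(2*c/3)/2 - 2*exp(-c)/3


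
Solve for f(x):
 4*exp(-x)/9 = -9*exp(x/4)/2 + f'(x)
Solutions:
 f(x) = C1 + 18*exp(x/4) - 4*exp(-x)/9


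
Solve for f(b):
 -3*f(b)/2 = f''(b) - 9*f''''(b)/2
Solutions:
 f(b) = C1*exp(-b*sqrt(1 + 2*sqrt(7))/3) + C2*exp(b*sqrt(1 + 2*sqrt(7))/3) + C3*sin(b*sqrt(-1 + 2*sqrt(7))/3) + C4*cos(b*sqrt(-1 + 2*sqrt(7))/3)


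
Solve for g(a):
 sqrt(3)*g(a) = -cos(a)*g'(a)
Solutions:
 g(a) = C1*(sin(a) - 1)^(sqrt(3)/2)/(sin(a) + 1)^(sqrt(3)/2)


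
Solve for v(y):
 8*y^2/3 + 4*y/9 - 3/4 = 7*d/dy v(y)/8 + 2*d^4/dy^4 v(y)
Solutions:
 v(y) = C1 + C4*exp(-2^(2/3)*7^(1/3)*y/4) + 64*y^3/63 + 16*y^2/63 - 6*y/7 + (C2*sin(2^(2/3)*sqrt(3)*7^(1/3)*y/8) + C3*cos(2^(2/3)*sqrt(3)*7^(1/3)*y/8))*exp(2^(2/3)*7^(1/3)*y/8)


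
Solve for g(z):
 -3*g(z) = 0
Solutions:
 g(z) = 0


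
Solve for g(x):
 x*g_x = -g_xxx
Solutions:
 g(x) = C1 + Integral(C2*airyai(-x) + C3*airybi(-x), x)


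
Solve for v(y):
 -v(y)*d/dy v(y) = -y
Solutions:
 v(y) = -sqrt(C1 + y^2)
 v(y) = sqrt(C1 + y^2)


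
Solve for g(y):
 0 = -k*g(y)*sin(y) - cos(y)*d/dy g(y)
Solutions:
 g(y) = C1*exp(k*log(cos(y)))


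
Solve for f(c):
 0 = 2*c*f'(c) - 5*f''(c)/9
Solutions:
 f(c) = C1 + C2*erfi(3*sqrt(5)*c/5)


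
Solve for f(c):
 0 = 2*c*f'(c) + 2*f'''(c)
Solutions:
 f(c) = C1 + Integral(C2*airyai(-c) + C3*airybi(-c), c)


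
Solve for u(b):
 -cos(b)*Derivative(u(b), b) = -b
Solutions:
 u(b) = C1 + Integral(b/cos(b), b)


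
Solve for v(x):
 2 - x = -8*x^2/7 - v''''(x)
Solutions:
 v(x) = C1 + C2*x + C3*x^2 + C4*x^3 - x^6/315 + x^5/120 - x^4/12


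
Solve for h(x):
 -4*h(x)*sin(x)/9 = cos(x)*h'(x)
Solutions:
 h(x) = C1*cos(x)^(4/9)


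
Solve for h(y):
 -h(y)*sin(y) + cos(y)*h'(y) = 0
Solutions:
 h(y) = C1/cos(y)


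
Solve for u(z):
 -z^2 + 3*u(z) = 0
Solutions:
 u(z) = z^2/3


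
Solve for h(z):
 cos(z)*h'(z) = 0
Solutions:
 h(z) = C1


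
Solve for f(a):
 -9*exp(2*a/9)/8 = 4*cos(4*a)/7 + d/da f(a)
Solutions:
 f(a) = C1 - 81*exp(2*a/9)/16 - sin(4*a)/7


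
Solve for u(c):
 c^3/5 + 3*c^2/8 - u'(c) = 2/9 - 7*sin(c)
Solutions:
 u(c) = C1 + c^4/20 + c^3/8 - 2*c/9 - 7*cos(c)


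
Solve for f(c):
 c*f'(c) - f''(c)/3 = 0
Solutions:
 f(c) = C1 + C2*erfi(sqrt(6)*c/2)


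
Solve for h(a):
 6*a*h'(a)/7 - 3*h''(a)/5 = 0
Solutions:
 h(a) = C1 + C2*erfi(sqrt(35)*a/7)


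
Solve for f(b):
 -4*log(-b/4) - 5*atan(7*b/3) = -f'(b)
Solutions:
 f(b) = C1 + 4*b*log(-b) + 5*b*atan(7*b/3) - 8*b*log(2) - 4*b - 15*log(49*b^2 + 9)/14


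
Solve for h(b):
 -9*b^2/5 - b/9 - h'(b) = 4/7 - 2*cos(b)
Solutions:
 h(b) = C1 - 3*b^3/5 - b^2/18 - 4*b/7 + 2*sin(b)


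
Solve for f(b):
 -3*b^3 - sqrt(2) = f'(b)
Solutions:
 f(b) = C1 - 3*b^4/4 - sqrt(2)*b


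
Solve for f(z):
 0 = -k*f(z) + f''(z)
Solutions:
 f(z) = C1*exp(-sqrt(k)*z) + C2*exp(sqrt(k)*z)


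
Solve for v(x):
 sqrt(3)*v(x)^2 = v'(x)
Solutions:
 v(x) = -1/(C1 + sqrt(3)*x)


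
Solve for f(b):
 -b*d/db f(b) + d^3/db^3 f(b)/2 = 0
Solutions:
 f(b) = C1 + Integral(C2*airyai(2^(1/3)*b) + C3*airybi(2^(1/3)*b), b)


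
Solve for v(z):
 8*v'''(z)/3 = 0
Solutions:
 v(z) = C1 + C2*z + C3*z^2


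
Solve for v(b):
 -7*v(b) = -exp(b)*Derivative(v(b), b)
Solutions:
 v(b) = C1*exp(-7*exp(-b))


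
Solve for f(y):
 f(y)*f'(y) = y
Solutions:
 f(y) = -sqrt(C1 + y^2)
 f(y) = sqrt(C1 + y^2)


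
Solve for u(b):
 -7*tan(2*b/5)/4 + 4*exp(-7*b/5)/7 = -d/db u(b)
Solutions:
 u(b) = C1 + 35*log(tan(2*b/5)^2 + 1)/16 + 20*exp(-7*b/5)/49


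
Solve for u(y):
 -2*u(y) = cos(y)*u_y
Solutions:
 u(y) = C1*(sin(y) - 1)/(sin(y) + 1)


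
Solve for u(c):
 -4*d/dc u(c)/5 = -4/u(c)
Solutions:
 u(c) = -sqrt(C1 + 10*c)
 u(c) = sqrt(C1 + 10*c)


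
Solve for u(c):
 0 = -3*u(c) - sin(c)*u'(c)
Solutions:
 u(c) = C1*(cos(c) + 1)^(3/2)/(cos(c) - 1)^(3/2)


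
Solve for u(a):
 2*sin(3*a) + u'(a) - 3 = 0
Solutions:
 u(a) = C1 + 3*a + 2*cos(3*a)/3


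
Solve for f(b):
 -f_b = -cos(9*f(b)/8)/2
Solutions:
 -b/2 - 4*log(sin(9*f(b)/8) - 1)/9 + 4*log(sin(9*f(b)/8) + 1)/9 = C1


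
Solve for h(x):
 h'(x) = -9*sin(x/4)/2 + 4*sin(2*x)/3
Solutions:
 h(x) = C1 + 18*cos(x/4) - 2*cos(2*x)/3


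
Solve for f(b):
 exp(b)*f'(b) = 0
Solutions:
 f(b) = C1


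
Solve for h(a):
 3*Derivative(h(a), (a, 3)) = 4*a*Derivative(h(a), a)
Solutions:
 h(a) = C1 + Integral(C2*airyai(6^(2/3)*a/3) + C3*airybi(6^(2/3)*a/3), a)


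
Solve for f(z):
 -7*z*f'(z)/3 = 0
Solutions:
 f(z) = C1


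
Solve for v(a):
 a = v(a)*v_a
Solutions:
 v(a) = -sqrt(C1 + a^2)
 v(a) = sqrt(C1 + a^2)


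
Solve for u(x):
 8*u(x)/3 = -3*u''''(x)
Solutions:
 u(x) = (C1*sin(2^(1/4)*sqrt(3)*x/3) + C2*cos(2^(1/4)*sqrt(3)*x/3))*exp(-2^(1/4)*sqrt(3)*x/3) + (C3*sin(2^(1/4)*sqrt(3)*x/3) + C4*cos(2^(1/4)*sqrt(3)*x/3))*exp(2^(1/4)*sqrt(3)*x/3)


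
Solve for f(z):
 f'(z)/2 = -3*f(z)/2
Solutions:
 f(z) = C1*exp(-3*z)


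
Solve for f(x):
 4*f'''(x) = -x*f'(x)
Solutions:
 f(x) = C1 + Integral(C2*airyai(-2^(1/3)*x/2) + C3*airybi(-2^(1/3)*x/2), x)


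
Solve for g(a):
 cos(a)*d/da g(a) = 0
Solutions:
 g(a) = C1


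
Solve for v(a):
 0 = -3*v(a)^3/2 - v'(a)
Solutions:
 v(a) = -sqrt(-1/(C1 - 3*a))
 v(a) = sqrt(-1/(C1 - 3*a))


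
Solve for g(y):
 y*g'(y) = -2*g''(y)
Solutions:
 g(y) = C1 + C2*erf(y/2)


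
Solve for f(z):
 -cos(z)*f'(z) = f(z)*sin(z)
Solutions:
 f(z) = C1*cos(z)


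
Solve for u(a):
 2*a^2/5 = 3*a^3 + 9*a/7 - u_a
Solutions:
 u(a) = C1 + 3*a^4/4 - 2*a^3/15 + 9*a^2/14


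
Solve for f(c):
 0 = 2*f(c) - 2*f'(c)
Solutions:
 f(c) = C1*exp(c)


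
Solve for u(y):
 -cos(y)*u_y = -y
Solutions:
 u(y) = C1 + Integral(y/cos(y), y)


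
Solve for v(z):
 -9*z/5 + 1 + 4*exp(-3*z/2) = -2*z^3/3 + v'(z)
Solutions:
 v(z) = C1 + z^4/6 - 9*z^2/10 + z - 8*exp(-3*z/2)/3


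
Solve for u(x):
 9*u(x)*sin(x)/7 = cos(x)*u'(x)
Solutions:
 u(x) = C1/cos(x)^(9/7)


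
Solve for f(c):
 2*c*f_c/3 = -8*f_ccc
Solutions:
 f(c) = C1 + Integral(C2*airyai(-18^(1/3)*c/6) + C3*airybi(-18^(1/3)*c/6), c)


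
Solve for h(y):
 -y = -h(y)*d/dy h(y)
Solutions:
 h(y) = -sqrt(C1 + y^2)
 h(y) = sqrt(C1 + y^2)


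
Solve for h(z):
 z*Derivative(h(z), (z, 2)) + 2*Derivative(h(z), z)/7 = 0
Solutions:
 h(z) = C1 + C2*z^(5/7)


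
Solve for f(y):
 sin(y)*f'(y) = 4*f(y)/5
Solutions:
 f(y) = C1*(cos(y) - 1)^(2/5)/(cos(y) + 1)^(2/5)


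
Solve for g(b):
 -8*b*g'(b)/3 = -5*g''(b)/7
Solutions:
 g(b) = C1 + C2*erfi(2*sqrt(105)*b/15)


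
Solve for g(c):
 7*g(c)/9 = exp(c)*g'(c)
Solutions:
 g(c) = C1*exp(-7*exp(-c)/9)


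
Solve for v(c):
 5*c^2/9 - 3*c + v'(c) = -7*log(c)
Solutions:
 v(c) = C1 - 5*c^3/27 + 3*c^2/2 - 7*c*log(c) + 7*c


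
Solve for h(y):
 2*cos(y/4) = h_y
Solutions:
 h(y) = C1 + 8*sin(y/4)


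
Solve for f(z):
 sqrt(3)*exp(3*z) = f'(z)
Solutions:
 f(z) = C1 + sqrt(3)*exp(3*z)/3


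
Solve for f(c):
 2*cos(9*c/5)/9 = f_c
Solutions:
 f(c) = C1 + 10*sin(9*c/5)/81


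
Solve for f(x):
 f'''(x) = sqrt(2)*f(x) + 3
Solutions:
 f(x) = C3*exp(2^(1/6)*x) + (C1*sin(2^(1/6)*sqrt(3)*x/2) + C2*cos(2^(1/6)*sqrt(3)*x/2))*exp(-2^(1/6)*x/2) - 3*sqrt(2)/2


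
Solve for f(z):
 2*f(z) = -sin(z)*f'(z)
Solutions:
 f(z) = C1*(cos(z) + 1)/(cos(z) - 1)


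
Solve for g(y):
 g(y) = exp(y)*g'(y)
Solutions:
 g(y) = C1*exp(-exp(-y))


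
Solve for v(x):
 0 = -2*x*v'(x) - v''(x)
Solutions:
 v(x) = C1 + C2*erf(x)


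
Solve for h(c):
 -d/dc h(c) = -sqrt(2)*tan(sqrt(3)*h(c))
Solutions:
 h(c) = sqrt(3)*(pi - asin(C1*exp(sqrt(6)*c)))/3
 h(c) = sqrt(3)*asin(C1*exp(sqrt(6)*c))/3


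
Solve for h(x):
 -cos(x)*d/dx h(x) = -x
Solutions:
 h(x) = C1 + Integral(x/cos(x), x)


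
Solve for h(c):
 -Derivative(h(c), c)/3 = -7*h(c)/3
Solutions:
 h(c) = C1*exp(7*c)


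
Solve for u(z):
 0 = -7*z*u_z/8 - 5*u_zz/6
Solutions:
 u(z) = C1 + C2*erf(sqrt(210)*z/20)


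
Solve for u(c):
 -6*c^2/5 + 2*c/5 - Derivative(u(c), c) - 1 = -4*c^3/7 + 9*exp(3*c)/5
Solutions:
 u(c) = C1 + c^4/7 - 2*c^3/5 + c^2/5 - c - 3*exp(3*c)/5


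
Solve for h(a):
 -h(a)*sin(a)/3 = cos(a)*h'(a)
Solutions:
 h(a) = C1*cos(a)^(1/3)


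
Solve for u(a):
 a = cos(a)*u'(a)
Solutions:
 u(a) = C1 + Integral(a/cos(a), a)


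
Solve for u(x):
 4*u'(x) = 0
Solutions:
 u(x) = C1


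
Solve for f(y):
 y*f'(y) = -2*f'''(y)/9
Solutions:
 f(y) = C1 + Integral(C2*airyai(-6^(2/3)*y/2) + C3*airybi(-6^(2/3)*y/2), y)


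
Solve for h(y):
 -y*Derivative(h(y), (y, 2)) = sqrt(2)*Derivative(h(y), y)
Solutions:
 h(y) = C1 + C2*y^(1 - sqrt(2))


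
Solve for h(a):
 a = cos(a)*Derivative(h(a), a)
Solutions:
 h(a) = C1 + Integral(a/cos(a), a)


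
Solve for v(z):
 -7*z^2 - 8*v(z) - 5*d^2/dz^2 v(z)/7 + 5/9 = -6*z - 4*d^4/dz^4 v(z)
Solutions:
 v(z) = C1*exp(-sqrt(14)*z*sqrt(5 + sqrt(6297))/28) + C2*exp(sqrt(14)*z*sqrt(5 + sqrt(6297))/28) + C3*sin(sqrt(14)*z*sqrt(-5 + sqrt(6297))/28) + C4*cos(sqrt(14)*z*sqrt(-5 + sqrt(6297))/28) - 7*z^2/8 + 3*z/4 + 65/288


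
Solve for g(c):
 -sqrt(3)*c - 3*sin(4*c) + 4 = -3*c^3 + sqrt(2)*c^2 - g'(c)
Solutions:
 g(c) = C1 - 3*c^4/4 + sqrt(2)*c^3/3 + sqrt(3)*c^2/2 - 4*c - 3*cos(4*c)/4


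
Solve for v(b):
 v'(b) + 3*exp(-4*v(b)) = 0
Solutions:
 v(b) = log(-I*(C1 - 12*b)^(1/4))
 v(b) = log(I*(C1 - 12*b)^(1/4))
 v(b) = log(-(C1 - 12*b)^(1/4))
 v(b) = log(C1 - 12*b)/4


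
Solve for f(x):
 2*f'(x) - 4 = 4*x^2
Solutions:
 f(x) = C1 + 2*x^3/3 + 2*x


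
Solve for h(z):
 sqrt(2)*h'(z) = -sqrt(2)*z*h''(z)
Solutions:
 h(z) = C1 + C2*log(z)


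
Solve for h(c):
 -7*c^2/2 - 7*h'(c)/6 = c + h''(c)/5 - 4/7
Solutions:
 h(c) = C1 + C2*exp(-35*c/6) - c^3 + 3*c^2/35 + 564*c/1225


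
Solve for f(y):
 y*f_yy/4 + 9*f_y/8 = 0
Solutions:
 f(y) = C1 + C2/y^(7/2)


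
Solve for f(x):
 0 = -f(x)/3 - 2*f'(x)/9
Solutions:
 f(x) = C1*exp(-3*x/2)


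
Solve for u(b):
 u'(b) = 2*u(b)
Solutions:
 u(b) = C1*exp(2*b)


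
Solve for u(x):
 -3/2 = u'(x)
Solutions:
 u(x) = C1 - 3*x/2


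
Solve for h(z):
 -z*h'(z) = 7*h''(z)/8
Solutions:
 h(z) = C1 + C2*erf(2*sqrt(7)*z/7)


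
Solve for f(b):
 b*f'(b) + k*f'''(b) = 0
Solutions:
 f(b) = C1 + Integral(C2*airyai(b*(-1/k)^(1/3)) + C3*airybi(b*(-1/k)^(1/3)), b)


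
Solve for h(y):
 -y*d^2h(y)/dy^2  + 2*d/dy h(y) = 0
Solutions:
 h(y) = C1 + C2*y^3


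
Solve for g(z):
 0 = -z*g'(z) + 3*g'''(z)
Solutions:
 g(z) = C1 + Integral(C2*airyai(3^(2/3)*z/3) + C3*airybi(3^(2/3)*z/3), z)


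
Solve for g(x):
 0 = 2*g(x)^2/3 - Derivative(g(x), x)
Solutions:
 g(x) = -3/(C1 + 2*x)


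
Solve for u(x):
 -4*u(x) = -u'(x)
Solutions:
 u(x) = C1*exp(4*x)


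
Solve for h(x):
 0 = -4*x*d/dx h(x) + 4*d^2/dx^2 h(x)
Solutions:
 h(x) = C1 + C2*erfi(sqrt(2)*x/2)


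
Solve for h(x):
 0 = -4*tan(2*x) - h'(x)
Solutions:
 h(x) = C1 + 2*log(cos(2*x))


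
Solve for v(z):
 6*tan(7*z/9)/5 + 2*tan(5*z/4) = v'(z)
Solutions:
 v(z) = C1 - 54*log(cos(7*z/9))/35 - 8*log(cos(5*z/4))/5


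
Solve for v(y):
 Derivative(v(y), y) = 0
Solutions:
 v(y) = C1


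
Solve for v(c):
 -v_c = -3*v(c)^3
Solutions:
 v(c) = -sqrt(2)*sqrt(-1/(C1 + 3*c))/2
 v(c) = sqrt(2)*sqrt(-1/(C1 + 3*c))/2


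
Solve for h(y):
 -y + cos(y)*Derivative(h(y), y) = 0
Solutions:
 h(y) = C1 + Integral(y/cos(y), y)


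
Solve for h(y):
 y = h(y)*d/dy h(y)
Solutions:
 h(y) = -sqrt(C1 + y^2)
 h(y) = sqrt(C1 + y^2)


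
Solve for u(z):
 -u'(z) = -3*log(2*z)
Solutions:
 u(z) = C1 + 3*z*log(z) - 3*z + z*log(8)


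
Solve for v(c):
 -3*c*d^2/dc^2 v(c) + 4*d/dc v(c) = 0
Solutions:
 v(c) = C1 + C2*c^(7/3)


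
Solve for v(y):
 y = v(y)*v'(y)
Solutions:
 v(y) = -sqrt(C1 + y^2)
 v(y) = sqrt(C1 + y^2)


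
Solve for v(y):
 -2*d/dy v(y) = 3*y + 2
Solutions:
 v(y) = C1 - 3*y^2/4 - y


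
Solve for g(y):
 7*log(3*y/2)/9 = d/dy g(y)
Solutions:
 g(y) = C1 + 7*y*log(y)/9 - 7*y/9 - 7*y*log(2)/9 + 7*y*log(3)/9


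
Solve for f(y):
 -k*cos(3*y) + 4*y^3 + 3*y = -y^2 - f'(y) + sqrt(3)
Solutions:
 f(y) = C1 + k*sin(3*y)/3 - y^4 - y^3/3 - 3*y^2/2 + sqrt(3)*y


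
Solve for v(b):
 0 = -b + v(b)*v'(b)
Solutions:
 v(b) = -sqrt(C1 + b^2)
 v(b) = sqrt(C1 + b^2)


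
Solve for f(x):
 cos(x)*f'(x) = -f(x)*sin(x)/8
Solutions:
 f(x) = C1*cos(x)^(1/8)


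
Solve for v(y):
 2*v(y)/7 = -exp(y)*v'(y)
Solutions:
 v(y) = C1*exp(2*exp(-y)/7)


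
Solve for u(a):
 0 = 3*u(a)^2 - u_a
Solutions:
 u(a) = -1/(C1 + 3*a)


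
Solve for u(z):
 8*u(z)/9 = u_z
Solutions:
 u(z) = C1*exp(8*z/9)


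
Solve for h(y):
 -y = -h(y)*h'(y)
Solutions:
 h(y) = -sqrt(C1 + y^2)
 h(y) = sqrt(C1 + y^2)


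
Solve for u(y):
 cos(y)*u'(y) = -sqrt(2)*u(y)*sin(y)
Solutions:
 u(y) = C1*cos(y)^(sqrt(2))


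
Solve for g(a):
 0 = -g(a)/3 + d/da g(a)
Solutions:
 g(a) = C1*exp(a/3)


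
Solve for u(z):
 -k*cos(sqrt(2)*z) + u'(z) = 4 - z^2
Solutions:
 u(z) = C1 + sqrt(2)*k*sin(sqrt(2)*z)/2 - z^3/3 + 4*z


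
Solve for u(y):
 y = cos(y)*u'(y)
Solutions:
 u(y) = C1 + Integral(y/cos(y), y)


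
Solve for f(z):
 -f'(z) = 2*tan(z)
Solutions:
 f(z) = C1 + 2*log(cos(z))


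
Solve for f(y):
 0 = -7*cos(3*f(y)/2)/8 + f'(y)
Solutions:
 -7*y/8 - log(sin(3*f(y)/2) - 1)/3 + log(sin(3*f(y)/2) + 1)/3 = C1


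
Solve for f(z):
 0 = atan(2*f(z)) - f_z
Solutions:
 Integral(1/atan(2*_y), (_y, f(z))) = C1 + z


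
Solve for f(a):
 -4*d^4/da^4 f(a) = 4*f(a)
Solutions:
 f(a) = (C1*sin(sqrt(2)*a/2) + C2*cos(sqrt(2)*a/2))*exp(-sqrt(2)*a/2) + (C3*sin(sqrt(2)*a/2) + C4*cos(sqrt(2)*a/2))*exp(sqrt(2)*a/2)


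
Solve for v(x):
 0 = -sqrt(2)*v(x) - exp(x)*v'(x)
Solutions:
 v(x) = C1*exp(sqrt(2)*exp(-x))


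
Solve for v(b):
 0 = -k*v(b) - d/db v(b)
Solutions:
 v(b) = C1*exp(-b*k)


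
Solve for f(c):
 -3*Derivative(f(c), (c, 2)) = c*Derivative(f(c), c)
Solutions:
 f(c) = C1 + C2*erf(sqrt(6)*c/6)


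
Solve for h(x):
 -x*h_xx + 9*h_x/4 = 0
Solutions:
 h(x) = C1 + C2*x^(13/4)


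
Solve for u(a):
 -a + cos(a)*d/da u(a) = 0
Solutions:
 u(a) = C1 + Integral(a/cos(a), a)


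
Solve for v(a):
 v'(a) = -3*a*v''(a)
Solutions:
 v(a) = C1 + C2*a^(2/3)


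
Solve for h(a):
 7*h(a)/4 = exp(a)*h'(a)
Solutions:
 h(a) = C1*exp(-7*exp(-a)/4)


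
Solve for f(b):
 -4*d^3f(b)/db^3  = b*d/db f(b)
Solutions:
 f(b) = C1 + Integral(C2*airyai(-2^(1/3)*b/2) + C3*airybi(-2^(1/3)*b/2), b)


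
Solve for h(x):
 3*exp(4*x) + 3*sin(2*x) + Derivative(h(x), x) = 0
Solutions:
 h(x) = C1 - 3*exp(4*x)/4 + 3*cos(2*x)/2


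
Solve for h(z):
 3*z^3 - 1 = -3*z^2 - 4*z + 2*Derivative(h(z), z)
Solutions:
 h(z) = C1 + 3*z^4/8 + z^3/2 + z^2 - z/2


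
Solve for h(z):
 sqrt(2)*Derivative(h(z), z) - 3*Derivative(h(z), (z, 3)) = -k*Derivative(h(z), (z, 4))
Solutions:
 h(z) = C1 + C2*exp(z*(-(sqrt(((sqrt(2) - 2/k^2)^2 - 4/k^4)/k^2)/2 + sqrt(2)/(2*k) - 1/k^3)^(1/3) + 1/k - 1/(k^2*(sqrt(((sqrt(2) - 2/k^2)^2 - 4/k^4)/k^2)/2 + sqrt(2)/(2*k) - 1/k^3)^(1/3)))) + C3*exp(z*((sqrt(((sqrt(2) - 2/k^2)^2 - 4/k^4)/k^2)/2 + sqrt(2)/(2*k) - 1/k^3)^(1/3)/2 - sqrt(3)*I*(sqrt(((sqrt(2) - 2/k^2)^2 - 4/k^4)/k^2)/2 + sqrt(2)/(2*k) - 1/k^3)^(1/3)/2 + 1/k - 2/(k^2*(-1 + sqrt(3)*I)*(sqrt(((sqrt(2) - 2/k^2)^2 - 4/k^4)/k^2)/2 + sqrt(2)/(2*k) - 1/k^3)^(1/3)))) + C4*exp(z*((sqrt(((sqrt(2) - 2/k^2)^2 - 4/k^4)/k^2)/2 + sqrt(2)/(2*k) - 1/k^3)^(1/3)/2 + sqrt(3)*I*(sqrt(((sqrt(2) - 2/k^2)^2 - 4/k^4)/k^2)/2 + sqrt(2)/(2*k) - 1/k^3)^(1/3)/2 + 1/k + 2/(k^2*(1 + sqrt(3)*I)*(sqrt(((sqrt(2) - 2/k^2)^2 - 4/k^4)/k^2)/2 + sqrt(2)/(2*k) - 1/k^3)^(1/3))))


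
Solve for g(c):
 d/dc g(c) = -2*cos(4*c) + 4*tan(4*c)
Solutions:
 g(c) = C1 - log(cos(4*c)) - sin(4*c)/2


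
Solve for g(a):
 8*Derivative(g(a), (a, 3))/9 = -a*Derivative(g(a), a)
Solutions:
 g(a) = C1 + Integral(C2*airyai(-3^(2/3)*a/2) + C3*airybi(-3^(2/3)*a/2), a)


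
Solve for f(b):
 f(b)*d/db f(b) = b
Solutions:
 f(b) = -sqrt(C1 + b^2)
 f(b) = sqrt(C1 + b^2)


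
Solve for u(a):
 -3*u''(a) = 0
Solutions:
 u(a) = C1 + C2*a


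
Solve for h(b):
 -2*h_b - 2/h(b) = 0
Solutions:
 h(b) = -sqrt(C1 - 2*b)
 h(b) = sqrt(C1 - 2*b)


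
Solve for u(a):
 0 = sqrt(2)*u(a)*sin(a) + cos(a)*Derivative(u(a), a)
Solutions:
 u(a) = C1*cos(a)^(sqrt(2))


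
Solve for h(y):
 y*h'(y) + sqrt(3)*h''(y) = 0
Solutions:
 h(y) = C1 + C2*erf(sqrt(2)*3^(3/4)*y/6)


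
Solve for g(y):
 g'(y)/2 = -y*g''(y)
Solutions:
 g(y) = C1 + C2*sqrt(y)


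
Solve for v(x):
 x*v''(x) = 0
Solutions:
 v(x) = C1 + C2*x


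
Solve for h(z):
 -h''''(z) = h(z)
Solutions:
 h(z) = (C1*sin(sqrt(2)*z/2) + C2*cos(sqrt(2)*z/2))*exp(-sqrt(2)*z/2) + (C3*sin(sqrt(2)*z/2) + C4*cos(sqrt(2)*z/2))*exp(sqrt(2)*z/2)


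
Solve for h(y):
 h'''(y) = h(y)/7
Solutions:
 h(y) = C3*exp(7^(2/3)*y/7) + (C1*sin(sqrt(3)*7^(2/3)*y/14) + C2*cos(sqrt(3)*7^(2/3)*y/14))*exp(-7^(2/3)*y/14)


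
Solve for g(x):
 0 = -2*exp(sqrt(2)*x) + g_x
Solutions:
 g(x) = C1 + sqrt(2)*exp(sqrt(2)*x)


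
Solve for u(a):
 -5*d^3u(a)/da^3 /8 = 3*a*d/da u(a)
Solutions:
 u(a) = C1 + Integral(C2*airyai(-2*3^(1/3)*5^(2/3)*a/5) + C3*airybi(-2*3^(1/3)*5^(2/3)*a/5), a)


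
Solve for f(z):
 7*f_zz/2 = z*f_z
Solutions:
 f(z) = C1 + C2*erfi(sqrt(7)*z/7)


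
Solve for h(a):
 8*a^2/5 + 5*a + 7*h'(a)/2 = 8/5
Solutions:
 h(a) = C1 - 16*a^3/105 - 5*a^2/7 + 16*a/35


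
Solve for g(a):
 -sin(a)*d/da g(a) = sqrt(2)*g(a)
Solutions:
 g(a) = C1*(cos(a) + 1)^(sqrt(2)/2)/(cos(a) - 1)^(sqrt(2)/2)


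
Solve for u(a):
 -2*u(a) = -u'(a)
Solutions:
 u(a) = C1*exp(2*a)


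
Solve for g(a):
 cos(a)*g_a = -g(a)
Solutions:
 g(a) = C1*sqrt(sin(a) - 1)/sqrt(sin(a) + 1)


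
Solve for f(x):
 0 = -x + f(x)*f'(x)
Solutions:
 f(x) = -sqrt(C1 + x^2)
 f(x) = sqrt(C1 + x^2)


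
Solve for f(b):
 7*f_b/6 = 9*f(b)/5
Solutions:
 f(b) = C1*exp(54*b/35)


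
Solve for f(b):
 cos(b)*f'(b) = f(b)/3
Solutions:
 f(b) = C1*(sin(b) + 1)^(1/6)/(sin(b) - 1)^(1/6)


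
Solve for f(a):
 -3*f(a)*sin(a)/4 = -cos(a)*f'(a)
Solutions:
 f(a) = C1/cos(a)^(3/4)


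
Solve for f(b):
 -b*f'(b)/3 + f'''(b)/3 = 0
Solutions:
 f(b) = C1 + Integral(C2*airyai(b) + C3*airybi(b), b)


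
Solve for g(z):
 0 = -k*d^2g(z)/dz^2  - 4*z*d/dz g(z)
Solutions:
 g(z) = C1 + C2*sqrt(k)*erf(sqrt(2)*z*sqrt(1/k))


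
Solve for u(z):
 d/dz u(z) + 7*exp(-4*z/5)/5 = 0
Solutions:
 u(z) = C1 + 7*exp(-4*z/5)/4


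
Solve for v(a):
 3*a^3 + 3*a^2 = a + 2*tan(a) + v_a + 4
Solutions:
 v(a) = C1 + 3*a^4/4 + a^3 - a^2/2 - 4*a + 2*log(cos(a))


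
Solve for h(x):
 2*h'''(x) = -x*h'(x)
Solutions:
 h(x) = C1 + Integral(C2*airyai(-2^(2/3)*x/2) + C3*airybi(-2^(2/3)*x/2), x)


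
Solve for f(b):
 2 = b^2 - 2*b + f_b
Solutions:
 f(b) = C1 - b^3/3 + b^2 + 2*b


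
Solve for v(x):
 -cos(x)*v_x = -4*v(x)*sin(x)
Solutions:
 v(x) = C1/cos(x)^4


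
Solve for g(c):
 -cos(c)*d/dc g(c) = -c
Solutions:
 g(c) = C1 + Integral(c/cos(c), c)


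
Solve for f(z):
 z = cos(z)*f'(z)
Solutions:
 f(z) = C1 + Integral(z/cos(z), z)


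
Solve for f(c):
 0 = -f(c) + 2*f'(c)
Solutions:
 f(c) = C1*exp(c/2)


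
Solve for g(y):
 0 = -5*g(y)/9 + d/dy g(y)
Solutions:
 g(y) = C1*exp(5*y/9)


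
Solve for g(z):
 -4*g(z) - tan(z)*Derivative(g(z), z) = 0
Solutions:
 g(z) = C1/sin(z)^4


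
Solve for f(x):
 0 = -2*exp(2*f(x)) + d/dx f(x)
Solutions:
 f(x) = log(-sqrt(-1/(C1 + 2*x))) - log(2)/2
 f(x) = log(-1/(C1 + 2*x))/2 - log(2)/2


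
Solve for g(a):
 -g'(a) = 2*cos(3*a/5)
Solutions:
 g(a) = C1 - 10*sin(3*a/5)/3


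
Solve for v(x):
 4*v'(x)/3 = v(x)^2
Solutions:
 v(x) = -4/(C1 + 3*x)


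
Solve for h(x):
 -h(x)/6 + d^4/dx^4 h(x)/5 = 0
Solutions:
 h(x) = C1*exp(-5^(1/4)*6^(3/4)*x/6) + C2*exp(5^(1/4)*6^(3/4)*x/6) + C3*sin(5^(1/4)*6^(3/4)*x/6) + C4*cos(5^(1/4)*6^(3/4)*x/6)


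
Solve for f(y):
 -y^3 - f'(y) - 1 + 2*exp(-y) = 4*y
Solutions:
 f(y) = C1 - y^4/4 - 2*y^2 - y - 2*exp(-y)


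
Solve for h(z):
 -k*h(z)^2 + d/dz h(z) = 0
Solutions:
 h(z) = -1/(C1 + k*z)


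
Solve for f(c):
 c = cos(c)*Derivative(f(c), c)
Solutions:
 f(c) = C1 + Integral(c/cos(c), c)


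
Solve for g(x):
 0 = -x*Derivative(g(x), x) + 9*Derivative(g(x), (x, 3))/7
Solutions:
 g(x) = C1 + Integral(C2*airyai(21^(1/3)*x/3) + C3*airybi(21^(1/3)*x/3), x)


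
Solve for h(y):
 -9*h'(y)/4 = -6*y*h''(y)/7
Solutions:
 h(y) = C1 + C2*y^(29/8)


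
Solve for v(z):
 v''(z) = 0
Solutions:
 v(z) = C1 + C2*z


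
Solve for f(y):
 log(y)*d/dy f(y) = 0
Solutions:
 f(y) = C1


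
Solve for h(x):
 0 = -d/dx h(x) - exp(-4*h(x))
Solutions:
 h(x) = log(-I*(C1 - 4*x)^(1/4))
 h(x) = log(I*(C1 - 4*x)^(1/4))
 h(x) = log(-(C1 - 4*x)^(1/4))
 h(x) = log(C1 - 4*x)/4


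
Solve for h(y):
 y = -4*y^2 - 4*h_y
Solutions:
 h(y) = C1 - y^3/3 - y^2/8


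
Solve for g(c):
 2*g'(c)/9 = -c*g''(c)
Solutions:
 g(c) = C1 + C2*c^(7/9)


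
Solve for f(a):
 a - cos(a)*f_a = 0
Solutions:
 f(a) = C1 + Integral(a/cos(a), a)


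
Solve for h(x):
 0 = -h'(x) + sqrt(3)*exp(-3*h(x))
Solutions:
 h(x) = log(C1 + 3*sqrt(3)*x)/3
 h(x) = log((-3^(1/3) - 3^(5/6)*I)*(C1 + sqrt(3)*x)^(1/3)/2)
 h(x) = log((-3^(1/3) + 3^(5/6)*I)*(C1 + sqrt(3)*x)^(1/3)/2)


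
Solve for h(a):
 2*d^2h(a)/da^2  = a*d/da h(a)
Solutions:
 h(a) = C1 + C2*erfi(a/2)


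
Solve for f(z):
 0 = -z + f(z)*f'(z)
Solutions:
 f(z) = -sqrt(C1 + z^2)
 f(z) = sqrt(C1 + z^2)


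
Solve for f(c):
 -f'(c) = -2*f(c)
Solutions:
 f(c) = C1*exp(2*c)


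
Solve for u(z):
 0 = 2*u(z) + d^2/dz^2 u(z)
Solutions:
 u(z) = C1*sin(sqrt(2)*z) + C2*cos(sqrt(2)*z)


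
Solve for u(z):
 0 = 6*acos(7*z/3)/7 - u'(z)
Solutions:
 u(z) = C1 + 6*z*acos(7*z/3)/7 - 6*sqrt(9 - 49*z^2)/49


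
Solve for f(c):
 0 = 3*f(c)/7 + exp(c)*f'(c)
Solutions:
 f(c) = C1*exp(3*exp(-c)/7)


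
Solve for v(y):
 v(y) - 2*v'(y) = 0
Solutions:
 v(y) = C1*exp(y/2)


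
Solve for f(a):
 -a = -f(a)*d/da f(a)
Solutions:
 f(a) = -sqrt(C1 + a^2)
 f(a) = sqrt(C1 + a^2)


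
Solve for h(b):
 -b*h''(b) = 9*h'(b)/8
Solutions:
 h(b) = C1 + C2/b^(1/8)


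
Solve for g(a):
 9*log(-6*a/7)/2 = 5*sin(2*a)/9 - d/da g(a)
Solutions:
 g(a) = C1 - 9*a*log(-a)/2 - 5*a*log(6) + a*log(42)/2 + 9*a/2 + 4*a*log(7) - 5*cos(2*a)/18


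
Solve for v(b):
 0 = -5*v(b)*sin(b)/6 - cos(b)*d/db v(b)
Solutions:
 v(b) = C1*cos(b)^(5/6)


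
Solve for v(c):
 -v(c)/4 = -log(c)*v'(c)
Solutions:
 v(c) = C1*exp(li(c)/4)


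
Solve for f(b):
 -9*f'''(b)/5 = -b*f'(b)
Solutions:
 f(b) = C1 + Integral(C2*airyai(15^(1/3)*b/3) + C3*airybi(15^(1/3)*b/3), b)


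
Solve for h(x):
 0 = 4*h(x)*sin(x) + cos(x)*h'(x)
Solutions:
 h(x) = C1*cos(x)^4


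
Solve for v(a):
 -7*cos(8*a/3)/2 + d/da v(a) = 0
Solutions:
 v(a) = C1 + 21*sin(8*a/3)/16


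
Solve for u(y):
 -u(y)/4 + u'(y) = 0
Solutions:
 u(y) = C1*exp(y/4)


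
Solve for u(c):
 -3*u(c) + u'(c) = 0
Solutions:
 u(c) = C1*exp(3*c)


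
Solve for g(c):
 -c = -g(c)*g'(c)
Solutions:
 g(c) = -sqrt(C1 + c^2)
 g(c) = sqrt(C1 + c^2)


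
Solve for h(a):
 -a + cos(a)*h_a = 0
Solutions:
 h(a) = C1 + Integral(a/cos(a), a)


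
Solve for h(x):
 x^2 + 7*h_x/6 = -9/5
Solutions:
 h(x) = C1 - 2*x^3/7 - 54*x/35


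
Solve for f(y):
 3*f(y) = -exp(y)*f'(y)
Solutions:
 f(y) = C1*exp(3*exp(-y))


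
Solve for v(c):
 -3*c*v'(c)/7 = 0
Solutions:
 v(c) = C1


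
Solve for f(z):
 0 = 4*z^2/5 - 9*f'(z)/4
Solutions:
 f(z) = C1 + 16*z^3/135


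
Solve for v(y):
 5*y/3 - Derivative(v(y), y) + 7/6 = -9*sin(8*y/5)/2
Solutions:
 v(y) = C1 + 5*y^2/6 + 7*y/6 - 45*cos(8*y/5)/16


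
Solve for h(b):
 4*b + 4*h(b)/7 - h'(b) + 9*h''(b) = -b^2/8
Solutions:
 h(b) = -7*b^2/32 - 497*b/64 + (C1*sin(sqrt(959)*b/126) + C2*cos(sqrt(959)*b/126))*exp(b/18) - 1715/256


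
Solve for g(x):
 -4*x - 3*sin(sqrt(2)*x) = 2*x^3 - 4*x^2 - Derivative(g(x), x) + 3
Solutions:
 g(x) = C1 + x^4/2 - 4*x^3/3 + 2*x^2 + 3*x - 3*sqrt(2)*cos(sqrt(2)*x)/2


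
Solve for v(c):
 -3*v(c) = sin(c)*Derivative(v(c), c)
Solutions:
 v(c) = C1*(cos(c) + 1)^(3/2)/(cos(c) - 1)^(3/2)


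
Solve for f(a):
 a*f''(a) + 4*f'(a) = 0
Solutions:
 f(a) = C1 + C2/a^3


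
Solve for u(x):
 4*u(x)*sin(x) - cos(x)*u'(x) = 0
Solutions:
 u(x) = C1/cos(x)^4


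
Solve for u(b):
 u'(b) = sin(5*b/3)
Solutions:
 u(b) = C1 - 3*cos(5*b/3)/5


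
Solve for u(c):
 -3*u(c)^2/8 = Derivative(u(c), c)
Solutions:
 u(c) = 8/(C1 + 3*c)


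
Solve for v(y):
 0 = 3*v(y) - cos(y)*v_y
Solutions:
 v(y) = C1*(sin(y) + 1)^(3/2)/(sin(y) - 1)^(3/2)


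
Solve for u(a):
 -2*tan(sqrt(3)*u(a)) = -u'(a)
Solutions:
 u(a) = sqrt(3)*(pi - asin(C1*exp(2*sqrt(3)*a)))/3
 u(a) = sqrt(3)*asin(C1*exp(2*sqrt(3)*a))/3


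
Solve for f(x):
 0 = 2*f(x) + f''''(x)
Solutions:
 f(x) = (C1*sin(2^(3/4)*x/2) + C2*cos(2^(3/4)*x/2))*exp(-2^(3/4)*x/2) + (C3*sin(2^(3/4)*x/2) + C4*cos(2^(3/4)*x/2))*exp(2^(3/4)*x/2)


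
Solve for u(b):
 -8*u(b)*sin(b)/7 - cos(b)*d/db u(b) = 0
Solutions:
 u(b) = C1*cos(b)^(8/7)


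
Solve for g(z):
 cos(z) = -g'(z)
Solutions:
 g(z) = C1 - sin(z)


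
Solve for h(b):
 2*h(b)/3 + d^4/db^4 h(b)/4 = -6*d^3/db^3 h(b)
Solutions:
 h(b) = C1*exp(b*(-6 + sqrt(2^(2/3)/(9*(sqrt(26242)/27 + 6)^(1/3)) + 2^(1/3)*(sqrt(26242)/27 + 6)^(1/3) + 36)))*sin(b*sqrt(-288 + 16/(9*(16*sqrt(26242)/27 + 96)^(1/3)) + 2*(16*sqrt(26242)/27 + 96)^(1/3) + 3456/sqrt(16/(9*(16*sqrt(26242)/27 + 96)^(1/3)) + 2*(16*sqrt(26242)/27 + 96)^(1/3) + 144))/2) + C2*exp(b*(-6 + sqrt(2^(2/3)/(9*(sqrt(26242)/27 + 6)^(1/3)) + 2^(1/3)*(sqrt(26242)/27 + 6)^(1/3) + 36)))*cos(b*sqrt(-288 + 16/(9*(16*sqrt(26242)/27 + 96)^(1/3)) + 2*(16*sqrt(26242)/27 + 96)^(1/3) + 3456/sqrt(16/(9*(16*sqrt(26242)/27 + 96)^(1/3)) + 2*(16*sqrt(26242)/27 + 96)^(1/3) + 144))/2) + C3*exp(-b*(6 + sqrt(2^(2/3)/(9*(sqrt(26242)/27 + 6)^(1/3)) + 2^(1/3)*(sqrt(26242)/27 + 6)^(1/3) + 36) + sqrt(-2^(1/3)*(sqrt(26242)/27 + 6)^(1/3) - 2^(2/3)/(9*(sqrt(26242)/27 + 6)^(1/3)) + 432/sqrt(2^(2/3)/(9*(sqrt(26242)/27 + 6)^(1/3)) + 2^(1/3)*(sqrt(26242)/27 + 6)^(1/3) + 36) + 72))) + C4*exp(b*(-sqrt(2^(2/3)/(9*(sqrt(26242)/27 + 6)^(1/3)) + 2^(1/3)*(sqrt(26242)/27 + 6)^(1/3) + 36) - 6 + sqrt(-2^(1/3)*(sqrt(26242)/27 + 6)^(1/3) - 2^(2/3)/(9*(sqrt(26242)/27 + 6)^(1/3)) + 432/sqrt(2^(2/3)/(9*(sqrt(26242)/27 + 6)^(1/3)) + 2^(1/3)*(sqrt(26242)/27 + 6)^(1/3) + 36) + 72)))


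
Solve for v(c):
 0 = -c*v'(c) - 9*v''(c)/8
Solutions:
 v(c) = C1 + C2*erf(2*c/3)


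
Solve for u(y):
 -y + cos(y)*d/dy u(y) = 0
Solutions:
 u(y) = C1 + Integral(y/cos(y), y)


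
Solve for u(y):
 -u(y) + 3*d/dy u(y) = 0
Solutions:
 u(y) = C1*exp(y/3)


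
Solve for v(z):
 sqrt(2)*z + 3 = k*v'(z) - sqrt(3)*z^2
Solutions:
 v(z) = C1 + sqrt(3)*z^3/(3*k) + sqrt(2)*z^2/(2*k) + 3*z/k


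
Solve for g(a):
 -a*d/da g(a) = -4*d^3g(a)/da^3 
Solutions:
 g(a) = C1 + Integral(C2*airyai(2^(1/3)*a/2) + C3*airybi(2^(1/3)*a/2), a)


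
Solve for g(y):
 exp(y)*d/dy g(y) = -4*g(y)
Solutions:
 g(y) = C1*exp(4*exp(-y))


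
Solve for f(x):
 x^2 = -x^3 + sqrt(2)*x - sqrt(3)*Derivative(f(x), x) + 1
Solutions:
 f(x) = C1 - sqrt(3)*x^4/12 - sqrt(3)*x^3/9 + sqrt(6)*x^2/6 + sqrt(3)*x/3


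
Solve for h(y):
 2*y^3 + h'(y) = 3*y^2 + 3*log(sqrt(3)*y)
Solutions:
 h(y) = C1 - y^4/2 + y^3 + 3*y*log(y) - 3*y + 3*y*log(3)/2


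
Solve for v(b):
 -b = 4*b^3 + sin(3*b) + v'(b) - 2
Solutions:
 v(b) = C1 - b^4 - b^2/2 + 2*b + cos(3*b)/3


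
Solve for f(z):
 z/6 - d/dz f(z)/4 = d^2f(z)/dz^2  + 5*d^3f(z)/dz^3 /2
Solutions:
 f(z) = C1 + z^2/3 - 8*z/3 + (C2*sin(sqrt(6)*z/10) + C3*cos(sqrt(6)*z/10))*exp(-z/5)


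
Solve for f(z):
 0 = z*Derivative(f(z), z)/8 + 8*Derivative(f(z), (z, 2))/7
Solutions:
 f(z) = C1 + C2*erf(sqrt(14)*z/16)


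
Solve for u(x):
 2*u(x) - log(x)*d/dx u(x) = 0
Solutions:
 u(x) = C1*exp(2*li(x))


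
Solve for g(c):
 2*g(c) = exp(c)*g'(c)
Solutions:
 g(c) = C1*exp(-2*exp(-c))


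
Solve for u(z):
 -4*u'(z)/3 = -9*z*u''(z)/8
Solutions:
 u(z) = C1 + C2*z^(59/27)


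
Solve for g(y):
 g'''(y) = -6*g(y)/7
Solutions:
 g(y) = C3*exp(-6^(1/3)*7^(2/3)*y/7) + (C1*sin(2^(1/3)*3^(5/6)*7^(2/3)*y/14) + C2*cos(2^(1/3)*3^(5/6)*7^(2/3)*y/14))*exp(6^(1/3)*7^(2/3)*y/14)


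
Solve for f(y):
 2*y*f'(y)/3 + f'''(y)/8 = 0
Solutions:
 f(y) = C1 + Integral(C2*airyai(-2*2^(1/3)*3^(2/3)*y/3) + C3*airybi(-2*2^(1/3)*3^(2/3)*y/3), y)


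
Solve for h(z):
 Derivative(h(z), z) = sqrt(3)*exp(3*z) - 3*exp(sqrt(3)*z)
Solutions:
 h(z) = C1 + sqrt(3)*exp(3*z)/3 - sqrt(3)*exp(sqrt(3)*z)


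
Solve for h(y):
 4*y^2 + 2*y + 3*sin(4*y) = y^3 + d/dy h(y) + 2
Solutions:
 h(y) = C1 - y^4/4 + 4*y^3/3 + y^2 - 2*y - 3*cos(4*y)/4


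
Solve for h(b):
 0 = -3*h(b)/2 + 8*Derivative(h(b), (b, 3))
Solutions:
 h(b) = C3*exp(2^(2/3)*3^(1/3)*b/4) + (C1*sin(2^(2/3)*3^(5/6)*b/8) + C2*cos(2^(2/3)*3^(5/6)*b/8))*exp(-2^(2/3)*3^(1/3)*b/8)


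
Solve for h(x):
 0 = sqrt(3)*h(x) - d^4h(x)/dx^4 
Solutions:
 h(x) = C1*exp(-3^(1/8)*x) + C2*exp(3^(1/8)*x) + C3*sin(3^(1/8)*x) + C4*cos(3^(1/8)*x)


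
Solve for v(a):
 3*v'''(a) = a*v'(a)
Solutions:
 v(a) = C1 + Integral(C2*airyai(3^(2/3)*a/3) + C3*airybi(3^(2/3)*a/3), a)


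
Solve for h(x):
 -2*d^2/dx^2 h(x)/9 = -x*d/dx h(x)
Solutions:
 h(x) = C1 + C2*erfi(3*x/2)


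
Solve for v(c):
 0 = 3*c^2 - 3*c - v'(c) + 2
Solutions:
 v(c) = C1 + c^3 - 3*c^2/2 + 2*c


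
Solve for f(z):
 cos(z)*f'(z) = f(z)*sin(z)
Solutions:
 f(z) = C1/cos(z)


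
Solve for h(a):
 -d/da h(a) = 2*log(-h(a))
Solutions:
 -li(-h(a)) = C1 - 2*a


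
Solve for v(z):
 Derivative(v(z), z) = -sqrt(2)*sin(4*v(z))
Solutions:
 v(z) = -acos((-C1 - exp(8*sqrt(2)*z))/(C1 - exp(8*sqrt(2)*z)))/4 + pi/2
 v(z) = acos((-C1 - exp(8*sqrt(2)*z))/(C1 - exp(8*sqrt(2)*z)))/4


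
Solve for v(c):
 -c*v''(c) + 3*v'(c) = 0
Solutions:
 v(c) = C1 + C2*c^4


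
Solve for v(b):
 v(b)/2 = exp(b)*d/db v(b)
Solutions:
 v(b) = C1*exp(-exp(-b)/2)


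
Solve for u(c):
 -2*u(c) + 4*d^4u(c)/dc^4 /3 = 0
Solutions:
 u(c) = C1*exp(-2^(3/4)*3^(1/4)*c/2) + C2*exp(2^(3/4)*3^(1/4)*c/2) + C3*sin(2^(3/4)*3^(1/4)*c/2) + C4*cos(2^(3/4)*3^(1/4)*c/2)


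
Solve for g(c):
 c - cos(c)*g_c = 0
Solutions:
 g(c) = C1 + Integral(c/cos(c), c)


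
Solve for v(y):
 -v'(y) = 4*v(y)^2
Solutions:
 v(y) = 1/(C1 + 4*y)
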